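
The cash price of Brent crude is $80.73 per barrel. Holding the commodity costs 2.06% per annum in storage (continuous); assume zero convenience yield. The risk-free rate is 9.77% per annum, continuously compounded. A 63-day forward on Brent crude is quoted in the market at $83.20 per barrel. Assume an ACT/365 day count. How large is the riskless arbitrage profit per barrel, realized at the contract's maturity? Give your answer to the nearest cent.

$0.80 per barrel

Fair forward: F* = S·e^(carry·T), with carry = (r + u) = 0.0977 + 0.0206 = 0.1183
F* = 80.73 · e^(0.1183 × 63/365) = 80.73 · e^0.020419 = 80.73 × 1.020629 = $82.3954
Market $83.20 > fair $82.3954: forward overpriced → cash-and-carry (buy spot, short the forward).
At maturity, profit = |F_mkt − F*| = |83.20 − 82.3954| = $0.80 per barrel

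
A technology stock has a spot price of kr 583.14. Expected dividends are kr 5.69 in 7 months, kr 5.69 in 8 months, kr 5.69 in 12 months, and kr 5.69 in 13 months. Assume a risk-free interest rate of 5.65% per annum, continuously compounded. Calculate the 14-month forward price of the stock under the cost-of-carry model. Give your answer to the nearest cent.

PV(dividends) I = 5.69·e^(−0.0565·7/12) + 5.69·e^(−0.0565·8/12) + 5.69·e^(−0.0565·12/12) + 5.69·e^(−0.0565·13/12)
I = 5.5055 + 5.4797 + 5.3774 + 5.3522 = 21.7148
F = (S − I)·e^(rT) = (583.14 − 21.7148) · e^(0.0565·14/12)
= 561.4252 · e^0.065917 = 561.4252 × 1.068138 = kr 599.68

kr 599.68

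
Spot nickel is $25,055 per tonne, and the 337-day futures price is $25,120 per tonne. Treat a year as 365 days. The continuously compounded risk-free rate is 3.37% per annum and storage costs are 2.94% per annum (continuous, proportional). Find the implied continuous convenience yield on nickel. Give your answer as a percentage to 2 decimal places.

F = S·e^((r+u−y)T) ⇒ (r+u−y) = ln(F/S)/T
ln(25120/25055) = 0.002591; /T ⇒ 0.002806
y = r + u − ln(F/S)/T = 0.0337 + 0.0294 − 0.002806 = 0.060294
y = 6.03%

6.03%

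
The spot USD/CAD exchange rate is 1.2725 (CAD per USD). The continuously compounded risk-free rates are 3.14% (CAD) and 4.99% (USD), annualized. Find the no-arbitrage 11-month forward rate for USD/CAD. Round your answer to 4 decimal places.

F = S·e^((r_CAD − r_USD)T) = 1.2725 · e^((0.0314 − 0.0499) × 11/12)
= 1.2725 · e^-0.016958 = 1.2725 × 0.983185
F = 1.2511 CAD per USD

1.2511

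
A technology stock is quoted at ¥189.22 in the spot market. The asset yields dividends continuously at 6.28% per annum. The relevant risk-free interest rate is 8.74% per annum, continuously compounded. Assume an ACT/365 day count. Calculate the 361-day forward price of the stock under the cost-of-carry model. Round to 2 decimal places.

F = S·e^((r − q)T) = 189.22 · e^((0.0874 − 0.0628) × 361/365)
= 189.22 · e^0.024330 = 189.22 × 1.024628
F = ¥193.88

¥193.88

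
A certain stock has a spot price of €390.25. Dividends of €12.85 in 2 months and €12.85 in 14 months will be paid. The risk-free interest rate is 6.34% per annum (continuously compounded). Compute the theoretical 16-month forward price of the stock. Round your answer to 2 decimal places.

PV(dividends) I = 12.85·e^(−0.0634·2/12) + 12.85·e^(−0.0634·14/12)
I = 12.7149 + 11.9338 = 24.6487
F = (S − I)·e^(rT) = (390.25 − 24.6487) · e^(0.0634·16/12)
= 365.6013 · e^0.084533 = 365.6013 × 1.088209 = €397.85

€397.85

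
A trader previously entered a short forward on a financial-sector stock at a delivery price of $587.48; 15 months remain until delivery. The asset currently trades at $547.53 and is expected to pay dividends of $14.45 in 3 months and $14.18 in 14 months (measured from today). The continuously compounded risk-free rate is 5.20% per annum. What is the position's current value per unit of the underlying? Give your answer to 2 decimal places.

$30.59

PV(remaining dividends) I = 14.45·e^(−0.0520·3/12) + 14.18·e^(−0.0520·14/12) = 27.6087
Current forward F = (S − I)·e^(rT) = (547.53 − 27.6087)·e^(0.0520·15/12) = 519.9213 × 1.067159 = 554.8387
Value (long) = (F − K)·e^(−rT) = (554.8387 − 587.48) × 0.937067 = -30.5871
Short position value = −(long value) = $30.59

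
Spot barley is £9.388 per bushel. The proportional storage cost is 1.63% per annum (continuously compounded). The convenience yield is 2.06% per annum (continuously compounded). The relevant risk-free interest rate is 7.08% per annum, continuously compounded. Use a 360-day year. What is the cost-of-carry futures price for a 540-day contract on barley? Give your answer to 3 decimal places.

Net carry = r + u − y = 0.0708 + 0.0163 − 0.0206 = 0.0665
F = S·e^((r+u−y)T) = 9.388 · e^(0.0665 × 540/360) = 9.388 · e^0.099750
= 9.388 × 1.104895 = £10.373 per bushel

£10.373 per bushel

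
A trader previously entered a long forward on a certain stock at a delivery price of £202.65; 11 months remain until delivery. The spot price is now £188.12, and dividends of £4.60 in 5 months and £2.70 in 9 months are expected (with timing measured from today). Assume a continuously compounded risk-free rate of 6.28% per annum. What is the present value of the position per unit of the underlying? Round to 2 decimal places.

-£10.25

PV(remaining dividends) I = 4.60·e^(−0.0628·5/12) + 2.70·e^(−0.0628·9/12) = 7.0570
Current forward F = (S − I)·e^(rT) = (188.12 − 7.0570)·e^(0.0628·11/12) = 181.0630 × 1.059256 = 191.7921
Value (long) = (F − K)·e^(−rT) = (191.7921 − 202.65) × 0.944059 = -10.2505
Value = -£10.25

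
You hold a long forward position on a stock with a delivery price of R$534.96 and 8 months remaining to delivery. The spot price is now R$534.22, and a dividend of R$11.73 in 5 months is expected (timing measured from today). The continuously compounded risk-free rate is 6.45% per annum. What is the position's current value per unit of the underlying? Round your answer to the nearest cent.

PV(remaining dividends) I = 11.73·e^(−0.0645·5/12) = 11.4190
Current forward F = (S − I)·e^(rT) = (534.22 − 11.4190)·e^(0.0645·8/12) = 522.8010 × 1.043938 = 545.7718
Value (long) = (F − K)·e^(−rT) = (545.7718 − 534.96) × 0.957911 = 10.3567
Value = R$10.36

R$10.36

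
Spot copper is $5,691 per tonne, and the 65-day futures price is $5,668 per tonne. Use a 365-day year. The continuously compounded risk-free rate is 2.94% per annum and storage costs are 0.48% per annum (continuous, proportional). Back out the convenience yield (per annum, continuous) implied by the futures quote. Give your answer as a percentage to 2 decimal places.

5.69%

F = S·e^((r+u−y)T) ⇒ (r+u−y) = ln(F/S)/T
ln(5668/5691) = -0.004050; /T ⇒ -0.022742
y = r + u − ln(F/S)/T = 0.0294 + 0.0048 + 0.022742 = 0.056942
y = 5.69%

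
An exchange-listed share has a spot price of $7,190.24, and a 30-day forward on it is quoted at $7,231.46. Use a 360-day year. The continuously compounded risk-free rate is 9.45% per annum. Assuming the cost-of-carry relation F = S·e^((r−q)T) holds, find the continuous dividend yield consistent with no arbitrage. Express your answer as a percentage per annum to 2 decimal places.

2.59%

From F = S·e^((r−q)T): (r − q) = ln(F/S)/T
ln(7231.46/7190.24) = ln(1.005733) = 0.005717
(r − q) = 0.005717 / (30/360) = 0.068604
q = r − ln(F/S)/T = 0.0945 − 0.068604 = 0.025896
q = 2.59%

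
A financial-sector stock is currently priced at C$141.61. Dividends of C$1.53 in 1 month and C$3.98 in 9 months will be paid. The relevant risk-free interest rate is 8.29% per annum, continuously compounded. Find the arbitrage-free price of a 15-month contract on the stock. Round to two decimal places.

C$151.24

PV(dividends) I = 1.53·e^(−0.0829·1/12) + 3.98·e^(−0.0829·9/12)
I = 1.5195 + 3.7401 = 5.2596
F = (S − I)·e^(rT) = (141.61 − 5.2596) · e^(0.0829·15/12)
= 136.3504 · e^0.103625 = 136.3504 × 1.109184 = C$151.24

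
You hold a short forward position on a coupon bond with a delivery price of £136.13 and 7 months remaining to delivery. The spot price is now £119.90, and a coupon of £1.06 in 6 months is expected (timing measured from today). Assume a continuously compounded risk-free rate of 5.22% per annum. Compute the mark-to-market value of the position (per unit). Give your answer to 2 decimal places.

£13.18

PV(remaining coupons) I = 1.06·e^(−0.0522·6/12) = 1.0327
Current forward F = (S − I)·e^(rT) = (119.90 − 1.0327)·e^(0.0522·7/12) = 118.8673 × 1.030918 = 122.5424
Value (long) = (F − K)·e^(−rT) = (122.5424 − 136.13) × 0.970009 = -13.1801
Short position value = −(long value) = £13.18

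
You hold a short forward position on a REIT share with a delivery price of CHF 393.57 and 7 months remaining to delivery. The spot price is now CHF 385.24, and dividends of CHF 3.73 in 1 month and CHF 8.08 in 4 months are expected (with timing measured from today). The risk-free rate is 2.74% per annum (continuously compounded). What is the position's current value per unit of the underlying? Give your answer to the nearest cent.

CHF 13.82

PV(remaining dividends) I = 3.73·e^(−0.0274·1/12) + 8.08·e^(−0.0274·4/12) = 11.7280
Current forward F = (S − I)·e^(rT) = (385.24 − 11.7280)·e^(0.0274·7/12) = 373.5120 × 1.016112 = 379.5300
Value (long) = (F − K)·e^(−rT) = (379.5300 − 393.57) × 0.984144 = -13.8174
Short position value = −(long value) = CHF 13.82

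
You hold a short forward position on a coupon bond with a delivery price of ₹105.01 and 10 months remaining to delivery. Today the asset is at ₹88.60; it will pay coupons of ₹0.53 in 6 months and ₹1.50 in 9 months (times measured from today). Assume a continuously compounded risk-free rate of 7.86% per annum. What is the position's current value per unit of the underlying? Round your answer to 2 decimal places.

PV(remaining coupons) I = 0.53·e^(−0.0786·6/12) + 1.50·e^(−0.0786·9/12) = 1.9237
Current forward F = (S − I)·e^(rT) = (88.60 − 1.9237)·e^(0.0786·10/12) = 86.6763 × 1.067693 = 92.5437
Value (long) = (F − K)·e^(−rT) = (92.5437 − 105.01) × 0.936599 = -11.6759
Short position value = −(long value) = ₹11.68

₹11.68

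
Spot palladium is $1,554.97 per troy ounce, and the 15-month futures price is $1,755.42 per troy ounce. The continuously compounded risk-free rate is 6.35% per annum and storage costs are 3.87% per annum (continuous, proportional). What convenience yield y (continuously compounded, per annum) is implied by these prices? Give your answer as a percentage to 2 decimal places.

0.52%

F = S·e^((r+u−y)T) ⇒ (r+u−y) = ln(F/S)/T
ln(1755.42/1554.97) = 0.121252; /T ⇒ 0.097002
y = r + u − ln(F/S)/T = 0.0635 + 0.0387 − 0.097002 = 0.005198
y = 0.52%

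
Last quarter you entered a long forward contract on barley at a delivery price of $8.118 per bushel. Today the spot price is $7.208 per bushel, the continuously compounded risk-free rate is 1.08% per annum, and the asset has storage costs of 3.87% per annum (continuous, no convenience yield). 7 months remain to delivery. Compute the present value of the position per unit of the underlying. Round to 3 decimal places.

-$0.694 per bushel

Current fair forward for the remaining 7 months: F = S·e^((r + u)·T), (r + u) = 0.0108 + 0.0387 = 0.0495
F = 7.208 · e^(0.0495 × 7/12) = 7.208 × 1.029296 = 7.4192
Value of long forward = (F − K)·e^(−rT) = (7.4192 − 8.118) · e^(−0.0108·7/12)
= -0.6988 × 0.993720 = -0.694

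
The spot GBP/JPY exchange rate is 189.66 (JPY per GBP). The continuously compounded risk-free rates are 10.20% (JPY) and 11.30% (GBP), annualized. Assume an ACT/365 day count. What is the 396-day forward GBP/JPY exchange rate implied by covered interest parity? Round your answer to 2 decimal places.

F = S·e^((r_JPY − r_GBP)T) = 189.66 · e^((0.1020 − 0.1130) × 396/365)
= 189.66 · e^-0.011934 = 189.66 × 0.988137
F = 187.41 JPY per GBP

187.41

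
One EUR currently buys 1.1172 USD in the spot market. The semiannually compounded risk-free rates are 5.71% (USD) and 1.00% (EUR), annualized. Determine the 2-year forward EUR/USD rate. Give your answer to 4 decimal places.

1.2257

By covered interest parity, F = S · (1+r_USD/2)^(2T) / (1+r_EUR/2)^(2T)
= 1.1172 × 1.119184 / 1.020151 = 1.1172 × 1.097077
F = 1.2257 USD per EUR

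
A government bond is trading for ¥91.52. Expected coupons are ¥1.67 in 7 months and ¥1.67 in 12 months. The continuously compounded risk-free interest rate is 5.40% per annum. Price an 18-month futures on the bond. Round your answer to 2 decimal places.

PV(coupons) I = 1.67·e^(−0.0540·7/12) + 1.67·e^(−0.0540·12/12)
I = 1.6182 + 1.5822 = 3.2004
F = (S − I)·e^(rT) = (91.52 − 3.2004) · e^(0.0540·18/12)
= 88.3196 · e^0.081000 = 88.3196 × 1.084371 = ¥95.77

¥95.77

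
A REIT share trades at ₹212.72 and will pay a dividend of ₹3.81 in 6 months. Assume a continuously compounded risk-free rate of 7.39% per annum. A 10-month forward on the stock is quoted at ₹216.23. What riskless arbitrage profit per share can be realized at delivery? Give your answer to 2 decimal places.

₹6.10 per share

PV(dividends) I = 3.81·e^(−0.0739·6/12) = 3.6718
Fair forward F* = (S − I)·e^(rT) = (212.72 − 3.6718)·e^0.061583 = 209.0482 × 1.063519 = 222.3267
Market ₹216.23 < fair 222.3267: forward underpriced → reverse cash-and-carry (short the stock, invest proceeds at r, pay the dividends, go long the forward).
Profit at T = |F_mkt − F*| = |216.23 − 222.3267| = ₹6.10 per share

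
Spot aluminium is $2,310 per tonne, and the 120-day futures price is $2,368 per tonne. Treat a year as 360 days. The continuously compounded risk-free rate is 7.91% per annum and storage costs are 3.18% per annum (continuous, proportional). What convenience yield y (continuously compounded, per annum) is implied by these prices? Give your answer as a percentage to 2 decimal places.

3.65%

F = S·e^((r+u−y)T) ⇒ (r+u−y) = ln(F/S)/T
ln(2368/2310) = 0.024798; /T ⇒ 0.074394
y = r + u − ln(F/S)/T = 0.0791 + 0.0318 − 0.074394 = 0.036506
y = 3.65%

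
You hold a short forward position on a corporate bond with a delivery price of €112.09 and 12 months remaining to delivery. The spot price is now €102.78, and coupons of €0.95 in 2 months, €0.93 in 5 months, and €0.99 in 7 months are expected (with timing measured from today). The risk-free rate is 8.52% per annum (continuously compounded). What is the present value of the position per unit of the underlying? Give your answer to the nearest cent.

PV(remaining coupons) I = 0.95·e^(−0.0852·2/12) + 0.93·e^(−0.0852·5/12) + 0.99·e^(−0.0852·7/12) = 2.7762
Current forward F = (S − I)·e^(rT) = (102.78 − 2.7762)·e^(0.0852·12/12) = 100.0038 × 1.088935 = 108.8976
Value (long) = (F − K)·e^(−rT) = (108.8976 − 112.09) × 0.918329 = -2.9317
Short position value = −(long value) = €2.93

€2.93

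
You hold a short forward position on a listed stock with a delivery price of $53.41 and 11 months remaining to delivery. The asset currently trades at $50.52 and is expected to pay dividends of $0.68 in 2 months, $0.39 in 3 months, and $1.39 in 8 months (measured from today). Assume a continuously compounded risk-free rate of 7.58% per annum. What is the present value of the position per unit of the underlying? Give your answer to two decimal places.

PV(remaining dividends) I = 0.68·e^(−0.0758·2/12) + 0.39·e^(−0.0758·3/12) + 1.39·e^(−0.0758·8/12) = 2.3756
Current forward F = (S − I)·e^(rT) = (50.52 − 2.3756)·e^(0.0758·11/12) = 48.1444 × 1.071954 = 51.6086
Value (long) = (F − K)·e^(−rT) = (51.6086 − 53.41) × 0.932876 = -1.6805
Short position value = −(long value) = $1.68

$1.68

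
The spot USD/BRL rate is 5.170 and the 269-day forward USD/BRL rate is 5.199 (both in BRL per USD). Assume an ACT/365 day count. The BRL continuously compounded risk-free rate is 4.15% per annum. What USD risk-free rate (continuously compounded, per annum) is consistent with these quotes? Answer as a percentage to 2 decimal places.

F = S·e^((r_BRL − r_USD)T) ⇒ r_USD = r_BRL − ln(F/S)/T
ln(5.199/5.170) = 0.005594; /(269/365) = 0.007590
r_USD = 0.0415 − 0.007590 = 0.033910
r_USD = 3.39%

3.39%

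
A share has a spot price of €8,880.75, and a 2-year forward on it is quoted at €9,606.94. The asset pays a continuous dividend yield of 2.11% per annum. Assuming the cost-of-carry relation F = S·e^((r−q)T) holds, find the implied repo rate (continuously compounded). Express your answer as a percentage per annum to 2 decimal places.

From F = S·e^((r−q)T): (r − q) = ln(F/S)/T
ln(9606.94/8880.75) = ln(1.081771) = 0.078600
(r − q) = 0.078600 / (2) = 0.039300
r = ln(F/S)/T + q = 0.039300 + 0.0211 = 0.060400
r = 6.04%

6.04%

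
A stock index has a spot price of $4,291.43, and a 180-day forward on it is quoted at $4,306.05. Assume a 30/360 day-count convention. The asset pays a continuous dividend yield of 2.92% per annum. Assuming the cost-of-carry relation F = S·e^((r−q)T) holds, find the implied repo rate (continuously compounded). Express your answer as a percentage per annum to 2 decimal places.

3.60%

From F = S·e^((r−q)T): (r − q) = ln(F/S)/T
ln(4306.05/4291.43) = ln(1.003407) = 0.003401
(r − q) = 0.003401 / (180/360) = 0.006802
r = ln(F/S)/T + q = 0.006802 + 0.0292 = 0.036002
r = 3.60%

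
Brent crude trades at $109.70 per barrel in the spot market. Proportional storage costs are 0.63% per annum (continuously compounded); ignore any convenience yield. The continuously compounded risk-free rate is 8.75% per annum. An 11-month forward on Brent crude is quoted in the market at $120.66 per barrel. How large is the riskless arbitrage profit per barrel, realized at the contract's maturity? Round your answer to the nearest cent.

$1.11 per barrel

Fair forward: F* = S·e^(carry·T), with carry = (r + u) = 0.0875 + 0.0063 = 0.0938
F* = 109.70 · e^(0.0938 × 11/12) = 109.70 · e^0.085983 = 109.70 × 1.089788 = $119.5497
Market $120.66 > fair $119.5497: forward overpriced → cash-and-carry (buy spot, short the forward).
At maturity, profit = |F_mkt − F*| = |120.66 − 119.5497| = $1.11 per barrel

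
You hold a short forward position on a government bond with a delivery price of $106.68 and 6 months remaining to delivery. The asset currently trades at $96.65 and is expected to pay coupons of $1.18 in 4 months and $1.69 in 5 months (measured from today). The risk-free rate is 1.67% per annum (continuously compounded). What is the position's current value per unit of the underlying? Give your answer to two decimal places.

$11.99

PV(remaining coupons) I = 1.18·e^(−0.0167·4/12) + 1.69·e^(−0.0167·5/12) = 2.8517
Current forward F = (S − I)·e^(rT) = (96.65 − 2.8517)·e^(0.0167·6/12) = 93.7983 × 1.008385 = 94.5848
Value (long) = (F − K)·e^(−rT) = (94.5848 − 106.68) × 0.991685 = -11.9946
Short position value = −(long value) = $11.99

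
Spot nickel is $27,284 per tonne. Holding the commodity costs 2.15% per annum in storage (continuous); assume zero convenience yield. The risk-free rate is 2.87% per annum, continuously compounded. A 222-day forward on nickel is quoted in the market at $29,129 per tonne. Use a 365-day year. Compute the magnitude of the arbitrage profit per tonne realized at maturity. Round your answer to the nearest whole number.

Fair forward: F* = S·e^(carry·T), with carry = (r + u) = 0.0287 + 0.0215 = 0.0502
F* = 27284 · e^(0.0502 × 222/365) = 27284 · e^0.030533 = 27284 × 1.031004 = $28129.9131
Market $29129 > fair $28129.9131: forward overpriced → cash-and-carry (buy spot, short the forward).
At maturity, profit = |F_mkt − F*| = |29129 − 28129.9131| = $999 per tonne

$999 per tonne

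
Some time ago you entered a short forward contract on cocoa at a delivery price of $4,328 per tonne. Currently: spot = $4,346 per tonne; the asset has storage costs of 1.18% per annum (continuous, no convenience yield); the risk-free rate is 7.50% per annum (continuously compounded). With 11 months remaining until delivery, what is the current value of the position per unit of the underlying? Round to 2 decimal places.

Current fair forward for the remaining 11 months: F = S·e^((r + u)·T), (r + u) = 0.0750 + 0.0118 = 0.0868
F = 4346 · e^(0.0868 × 11/12) = 4346 × 1.08281774 = 4705.9259
Value of long forward = (F − K)·e^(−rT) = (4705.9259 − 4328) · e^(−0.0750·11/12)
= 377.9259 × 0.93356004 = 352.82
Short position value = −(long value) = -$352.82

-$352.82 per tonne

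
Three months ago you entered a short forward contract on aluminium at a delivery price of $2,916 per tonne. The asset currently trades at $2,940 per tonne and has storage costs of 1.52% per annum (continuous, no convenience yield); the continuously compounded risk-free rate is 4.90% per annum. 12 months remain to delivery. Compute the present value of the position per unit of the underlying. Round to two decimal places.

-$208.47 per tonne

Current fair forward for the remaining 12 months: F = S·e^((r + u)·T), (r + u) = 0.0490 + 0.0152 = 0.0642
F = 2940 · e^(0.0642 × 12/12) = 2940 × 1.06630564 = 3134.9386
Value of long forward = (F − K)·e^(−rT) = (3134.9386 − 2916) · e^(−0.0490·12/12)
= 218.9386 × 0.95218113 = 208.47
Short position value = −(long value) = -$208.47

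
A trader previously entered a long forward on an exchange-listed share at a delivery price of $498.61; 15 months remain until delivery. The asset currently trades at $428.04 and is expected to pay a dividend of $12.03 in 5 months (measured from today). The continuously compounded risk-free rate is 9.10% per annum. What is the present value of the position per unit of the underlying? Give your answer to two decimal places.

PV(remaining dividends) I = 12.03·e^(−0.0910·5/12) = 11.5824
Current forward F = (S − I)·e^(rT) = (428.04 − 11.5824)·e^(0.0910·15/12) = 416.4576 × 1.120472 = 466.6291
Value (long) = (F − K)·e^(−rT) = (466.6291 − 498.61) × 0.892481 = -28.5423
Value = -$28.54

-$28.54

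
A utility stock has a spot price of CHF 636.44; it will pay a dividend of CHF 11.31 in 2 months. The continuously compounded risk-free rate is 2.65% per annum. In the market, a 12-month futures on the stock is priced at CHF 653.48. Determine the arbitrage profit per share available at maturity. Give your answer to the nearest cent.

CHF 11.51 per share

PV(dividends) I = 11.31·e^(−0.0265·2/12) = 11.2602
Fair futures F* = (S − I)·e^(rT) = (636.44 − 11.2602)·e^0.026500 = 625.1798 × 1.026854 = 641.9684
Market CHF 653.48 > fair 641.9684: forward overpriced → cash-and-carry (borrow at r, buy the stock and collect the dividends, short the forward).
Profit at T = |F_mkt − F*| = |653.48 − 641.9684| = CHF 11.51 per share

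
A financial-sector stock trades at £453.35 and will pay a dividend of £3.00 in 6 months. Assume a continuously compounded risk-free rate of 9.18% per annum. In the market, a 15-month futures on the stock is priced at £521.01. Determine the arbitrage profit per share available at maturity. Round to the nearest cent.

PV(dividends) I = 3.00·e^(−0.0918·6/12) = 2.8654
Fair futures F* = (S − I)·e^(rT) = (453.35 − 2.8654)·e^0.114750 = 450.4846 × 1.121593 = 505.2604
Market £521.01 > fair 505.2604: forward overpriced → cash-and-carry (borrow at r, buy the stock and collect the dividends, short the forward).
Profit at T = |F_mkt − F*| = |521.01 − 505.2604| = £15.75 per share

£15.75 per share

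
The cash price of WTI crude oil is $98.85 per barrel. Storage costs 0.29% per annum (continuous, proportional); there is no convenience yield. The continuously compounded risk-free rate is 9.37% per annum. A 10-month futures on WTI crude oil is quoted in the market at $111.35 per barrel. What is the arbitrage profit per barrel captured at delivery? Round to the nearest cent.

$4.21 per barrel

Fair futures: F* = S·e^(carry·T), with carry = (r + u) = 0.0937 + 0.0029 = 0.0966
F* = 98.85 · e^(0.0966 × 10/12) = 98.85 · e^0.080500 = 98.85 × 1.083829 = $107.1365
Market $111.35 > fair $107.1365: forward overpriced → cash-and-carry (buy spot, short the forward).
At maturity, profit = |F_mkt − F*| = |111.35 − 107.1365| = $4.21 per barrel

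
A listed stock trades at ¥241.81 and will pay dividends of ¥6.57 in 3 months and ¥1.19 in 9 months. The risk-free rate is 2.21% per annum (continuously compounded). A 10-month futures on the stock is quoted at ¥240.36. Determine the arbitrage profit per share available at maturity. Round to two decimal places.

¥1.90 per share

PV(dividends) I = 6.57·e^(−0.0221·3/12) + 1.19·e^(−0.0221·9/12) = 7.7042
Fair futures F* = (S − I)·e^(rT) = (241.81 − 7.7042)·e^0.018417 = 234.1058 × 1.018588 = 238.4574
Market ¥240.36 > fair 238.4574: forward overpriced → cash-and-carry (borrow at r, buy the stock and collect the dividends, short the forward).
Profit at T = |F_mkt − F*| = |240.36 − 238.4574| = ¥1.90 per share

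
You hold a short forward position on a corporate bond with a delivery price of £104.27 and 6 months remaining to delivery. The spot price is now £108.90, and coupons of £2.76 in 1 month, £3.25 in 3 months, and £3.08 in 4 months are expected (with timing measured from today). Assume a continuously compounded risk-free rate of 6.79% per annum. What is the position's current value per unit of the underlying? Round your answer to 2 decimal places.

PV(remaining coupons) I = 2.76·e^(−0.0679·1/12) + 3.25·e^(−0.0679·3/12) + 3.08·e^(−0.0679·4/12) = 8.9508
Current forward F = (S − I)·e^(rT) = (108.90 − 8.9508)·e^(0.0679·6/12) = 99.9492 × 1.034533 = 103.4007
Value (long) = (F − K)·e^(−rT) = (103.4007 − 104.27) × 0.966620 = -0.8403
Short position value = −(long value) = £0.84

£0.84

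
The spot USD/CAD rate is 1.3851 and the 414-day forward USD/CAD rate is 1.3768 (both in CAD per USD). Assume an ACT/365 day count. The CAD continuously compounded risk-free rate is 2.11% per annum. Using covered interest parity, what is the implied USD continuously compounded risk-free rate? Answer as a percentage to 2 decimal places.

2.64%

F = S·e^((r_CAD − r_USD)T) ⇒ r_USD = r_CAD − ln(F/S)/T
ln(1.3768/1.3851) = -0.006010; /(414/365) = -0.005299
r_USD = 0.0211 + 0.005299 = 0.026399
r_USD = 2.64%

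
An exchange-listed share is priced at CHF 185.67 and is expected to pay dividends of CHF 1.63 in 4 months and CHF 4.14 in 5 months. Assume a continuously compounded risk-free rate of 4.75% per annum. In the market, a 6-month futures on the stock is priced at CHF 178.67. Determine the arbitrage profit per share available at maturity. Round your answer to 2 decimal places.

PV(dividends) I = 1.63·e^(−0.0475·4/12) + 4.14·e^(−0.0475·5/12) = 5.6633
Fair futures F* = (S − I)·e^(rT) = (185.67 − 5.6633)·e^0.023750 = 180.0067 × 1.024034 = 184.3330
Market CHF 178.67 < fair 184.3330: forward underpriced → reverse cash-and-carry (short the stock, invest proceeds at r, pay the dividends, go long the forward).
Profit at T = |F_mkt − F*| = |178.67 − 184.3330| = CHF 5.66 per share

CHF 5.66 per share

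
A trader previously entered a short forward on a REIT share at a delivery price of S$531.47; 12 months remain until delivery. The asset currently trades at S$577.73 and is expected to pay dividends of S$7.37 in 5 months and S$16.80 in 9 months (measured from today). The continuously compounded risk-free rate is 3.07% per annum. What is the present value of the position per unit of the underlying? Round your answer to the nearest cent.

-S$38.63

PV(remaining dividends) I = 7.37·e^(−0.0307·5/12) + 16.80·e^(−0.0307·9/12) = 23.6939
Current forward F = (S − I)·e^(rT) = (577.73 − 23.6939)·e^(0.0307·12/12) = 554.0361 × 1.031176 = 571.3087
Value (long) = (F − K)·e^(−rT) = (571.3087 − 531.47) × 0.969766 = 38.6342
Short position value = −(long value) = -S$38.63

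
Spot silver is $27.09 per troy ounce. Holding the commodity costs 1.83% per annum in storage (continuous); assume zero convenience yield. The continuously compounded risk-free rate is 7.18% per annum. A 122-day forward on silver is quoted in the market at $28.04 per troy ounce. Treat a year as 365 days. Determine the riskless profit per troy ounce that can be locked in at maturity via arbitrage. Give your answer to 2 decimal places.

Fair forward: F* = S·e^(carry·T), with carry = (r + u) = 0.0718 + 0.0183 = 0.0901
F* = 27.09 · e^(0.0901 × 122/365) = 27.09 · e^0.030116 = 27.09 × 1.030574 = $27.9182
Market $28.04 > fair $27.9182: forward overpriced → cash-and-carry (buy spot, short the forward).
At maturity, profit = |F_mkt − F*| = |28.04 − 27.9182| = $0.12 per troy ounce

$0.12 per troy ounce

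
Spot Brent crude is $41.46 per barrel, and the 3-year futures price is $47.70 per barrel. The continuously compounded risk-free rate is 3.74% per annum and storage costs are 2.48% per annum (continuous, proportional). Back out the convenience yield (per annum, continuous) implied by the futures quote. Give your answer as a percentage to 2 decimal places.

1.55%

F = S·e^((r+u−y)T) ⇒ (r+u−y) = ln(F/S)/T
ln(47.70/41.46) = 0.140202; /T ⇒ 0.046734
y = r + u − ln(F/S)/T = 0.0374 + 0.0248 − 0.046734 = 0.015466
y = 1.55%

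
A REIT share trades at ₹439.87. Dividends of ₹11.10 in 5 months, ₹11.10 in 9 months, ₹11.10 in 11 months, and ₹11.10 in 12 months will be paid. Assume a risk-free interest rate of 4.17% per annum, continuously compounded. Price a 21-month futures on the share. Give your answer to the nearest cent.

PV(dividends) I = 11.10·e^(−0.0417·5/12) + 11.10·e^(−0.0417·9/12) + 11.10·e^(−0.0417·11/12) + 11.10·e^(−0.0417·12/12)
I = 10.9088 + 10.7582 + 10.6837 + 10.6466 = 42.9973
F = (S − I)·e^(rT) = (439.87 − 42.9973) · e^(0.0417·21/12)
= 396.8727 · e^0.072975 = 396.8727 × 1.075704 = ₹426.92

₹426.92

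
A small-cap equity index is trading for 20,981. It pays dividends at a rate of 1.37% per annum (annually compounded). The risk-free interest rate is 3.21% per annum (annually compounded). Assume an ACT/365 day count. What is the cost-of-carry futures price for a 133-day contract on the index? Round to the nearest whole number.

F = S · (1+r)^T / (1+q)^T
= 20981 × 1.011579 / 1.004970 = 20981 × 1.006576
F = 21,119

21,119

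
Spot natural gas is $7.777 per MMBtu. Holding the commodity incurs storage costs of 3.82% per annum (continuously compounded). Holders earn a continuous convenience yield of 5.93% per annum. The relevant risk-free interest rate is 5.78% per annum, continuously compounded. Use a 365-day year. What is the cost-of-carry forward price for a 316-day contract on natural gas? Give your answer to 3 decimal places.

Net carry = r + u − y = 0.0578 + 0.0382 − 0.0593 = 0.0367
F = S·e^((r+u−y)T) = 7.777 · e^(0.0367 × 316/365) = 7.777 · e^0.031773
= 7.777 × 1.032283 = $8.028 per MMBtu

$8.028 per MMBtu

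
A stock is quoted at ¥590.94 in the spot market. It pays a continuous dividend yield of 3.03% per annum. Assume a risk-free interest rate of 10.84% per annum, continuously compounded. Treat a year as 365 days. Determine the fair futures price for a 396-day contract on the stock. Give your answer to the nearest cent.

¥643.19

F = S·e^((r − q)T) = 590.94 · e^((0.1084 − 0.0303) × 396/365)
= 590.94 · e^0.084733 = 590.94 × 1.088426
F = ¥643.19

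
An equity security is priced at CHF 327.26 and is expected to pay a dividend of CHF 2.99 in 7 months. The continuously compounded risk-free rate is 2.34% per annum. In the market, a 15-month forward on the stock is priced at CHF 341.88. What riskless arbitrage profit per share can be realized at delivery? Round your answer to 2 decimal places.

PV(dividends) I = 2.99·e^(−0.0234·7/12) = 2.9495
Fair forward F* = (S − I)·e^(rT) = (327.26 − 2.9495)·e^0.029250 = 324.3105 × 1.029682 = 333.9367
Market CHF 341.88 > fair 333.9367: forward overpriced → cash-and-carry (borrow at r, buy the stock and collect the dividends, short the forward).
Profit at T = |F_mkt − F*| = |341.88 − 333.9367| = CHF 7.94 per share

CHF 7.94 per share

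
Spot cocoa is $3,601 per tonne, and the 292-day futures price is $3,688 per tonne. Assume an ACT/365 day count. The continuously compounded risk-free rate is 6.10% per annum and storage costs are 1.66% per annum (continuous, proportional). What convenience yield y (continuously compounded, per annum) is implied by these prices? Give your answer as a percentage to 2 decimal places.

F = S·e^((r+u−y)T) ⇒ (r+u−y) = ln(F/S)/T
ln(3688/3601) = 0.023873; /T ⇒ 0.029841
y = r + u − ln(F/S)/T = 0.0610 + 0.0166 − 0.029841 = 0.047759
y = 4.78%

4.78%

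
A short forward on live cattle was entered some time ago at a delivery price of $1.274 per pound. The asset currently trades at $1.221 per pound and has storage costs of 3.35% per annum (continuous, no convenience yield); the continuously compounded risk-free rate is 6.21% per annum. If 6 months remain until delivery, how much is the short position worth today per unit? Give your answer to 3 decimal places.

Current fair forward for the remaining 6 months: F = S·e^((r + u)·T), (r + u) = 0.0621 + 0.0335 = 0.0956
F = 1.221 · e^(0.0956 × 6/12) = 1.221 × 1.048961 = 1.2808
Value of long forward = (F − K)·e^(−rT) = (1.2808 − 1.274) · e^(−0.0621·6/12)
= 0.0068 × 0.969427 = 0.007
Short position value = −(long value) = -$0.007

-$0.007 per pound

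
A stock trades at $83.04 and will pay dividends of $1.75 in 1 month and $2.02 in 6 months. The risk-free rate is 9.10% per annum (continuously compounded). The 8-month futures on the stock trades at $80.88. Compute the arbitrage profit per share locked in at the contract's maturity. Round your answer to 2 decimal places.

PV(dividends) I = 1.75·e^(−0.0910·1/12) + 2.02·e^(−0.0910·6/12) = 3.6669
Fair futures F* = (S − I)·e^(rT) = (83.04 − 3.6669)·e^0.060667 = 79.3731 × 1.062545 = 84.3375
Market $80.88 < fair 84.3375: forward underpriced → reverse cash-and-carry (short the stock, invest proceeds at r, pay the dividends, go long the forward).
Profit at T = |F_mkt − F*| = |80.88 − 84.3375| = $3.46 per share

$3.46 per share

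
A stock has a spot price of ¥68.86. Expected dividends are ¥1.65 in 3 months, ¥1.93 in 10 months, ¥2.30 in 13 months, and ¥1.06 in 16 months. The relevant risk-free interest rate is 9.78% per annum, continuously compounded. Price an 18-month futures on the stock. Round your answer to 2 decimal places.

¥72.34

PV(dividends) I = 1.65·e^(−0.0978·3/12) + 1.93·e^(−0.0978·10/12) + 2.30·e^(−0.0978·13/12) + 1.06·e^(−0.0978·16/12)
I = 1.6101 + 1.7789 + 2.0688 + 0.9304 = 6.3882
F = (S − I)·e^(rT) = (68.86 − 6.3882) · e^(0.0978·18/12)
= 62.4718 · e^0.146700 = 62.4718 × 1.158007 = ¥72.34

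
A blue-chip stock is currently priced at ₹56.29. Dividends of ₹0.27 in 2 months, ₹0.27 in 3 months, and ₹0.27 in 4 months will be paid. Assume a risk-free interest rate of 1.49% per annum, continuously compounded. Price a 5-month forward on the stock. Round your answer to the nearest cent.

₹55.83

PV(dividends) I = 0.27·e^(−0.0149·2/12) + 0.27·e^(−0.0149·3/12) + 0.27·e^(−0.0149·4/12)
I = 0.2693 + 0.2690 + 0.2687 = 0.8070
F = (S − I)·e^(rT) = (56.29 − 0.8070) · e^(0.0149·5/12)
= 55.4830 · e^0.006208 = 55.4830 × 1.006227 = ₹55.83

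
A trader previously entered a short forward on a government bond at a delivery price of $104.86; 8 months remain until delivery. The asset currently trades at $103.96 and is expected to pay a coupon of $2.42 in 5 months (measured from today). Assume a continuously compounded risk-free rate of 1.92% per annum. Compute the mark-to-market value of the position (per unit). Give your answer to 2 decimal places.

$1.97

PV(remaining coupons) I = 2.42·e^(−0.0192·5/12) = 2.4007
Current forward F = (S − I)·e^(rT) = (103.96 − 2.4007)·e^(0.0192·8/12) = 101.5593 × 1.012882 = 102.8676
Value (long) = (F − K)·e^(−rT) = (102.8676 − 104.86) × 0.987282 = -1.9671
Short position value = −(long value) = $1.97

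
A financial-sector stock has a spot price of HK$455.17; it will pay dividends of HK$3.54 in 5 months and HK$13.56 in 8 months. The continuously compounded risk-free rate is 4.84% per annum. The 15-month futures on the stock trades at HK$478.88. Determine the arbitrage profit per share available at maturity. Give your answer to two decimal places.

HK$12.96 per share

PV(dividends) I = 3.54·e^(−0.0484·5/12) + 13.56·e^(−0.0484·8/12) = 16.5988
Fair futures F* = (S − I)·e^(rT) = (455.17 − 16.5988)·e^0.060500 = 438.5712 × 1.062368 = 465.9240
Market HK$478.88 > fair 465.9240: forward overpriced → cash-and-carry (borrow at r, buy the stock and collect the dividends, short the forward).
Profit at T = |F_mkt − F*| = |478.88 − 465.9240| = HK$12.96 per share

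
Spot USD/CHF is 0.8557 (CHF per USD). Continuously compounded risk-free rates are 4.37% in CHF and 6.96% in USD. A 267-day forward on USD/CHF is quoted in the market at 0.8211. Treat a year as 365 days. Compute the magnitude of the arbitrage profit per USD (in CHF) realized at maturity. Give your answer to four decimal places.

Fair forward: F* = S·e^(carry·T), with carry = (r_CHF − r_USD) = 0.0437 − 0.0696 = -0.0259
F* = 0.8557 · e^(-0.0259 × 267/365) = 0.8557 · e^-0.018946 = 0.8557 × 0.981232 = 0.8396
Market 0.8211 < fair 0.8396: forward underpriced → reverse cash-and-carry (short spot, go long the forward).
At maturity, profit = |F_mkt − F*| = |0.8211 − 0.8396| = 0.0185 per USD (in CHF)

0.0185 per USD (in CHF)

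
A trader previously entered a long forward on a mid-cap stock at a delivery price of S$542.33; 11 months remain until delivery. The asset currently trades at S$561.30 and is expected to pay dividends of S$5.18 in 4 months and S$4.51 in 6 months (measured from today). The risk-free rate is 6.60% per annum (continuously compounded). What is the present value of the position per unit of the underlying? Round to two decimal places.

S$41.38

PV(remaining dividends) I = 5.18·e^(−0.0660·4/12) + 4.51·e^(−0.0660·6/12) = 9.4309
Current forward F = (S − I)·e^(rT) = (561.30 − 9.4309)·e^(0.0660·11/12) = 551.8691 × 1.062368 = 586.2881
Value (long) = (F − K)·e^(−rT) = (586.2881 − 542.33) × 0.941294 = 41.3775
Value = S$41.38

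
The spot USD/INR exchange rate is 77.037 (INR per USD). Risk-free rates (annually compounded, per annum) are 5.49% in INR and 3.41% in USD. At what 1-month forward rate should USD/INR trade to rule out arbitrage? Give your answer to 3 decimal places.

77.165

By covered interest parity, F = S · (1+r_INR)^T / (1+r_USD)^T
= 77.037 × 1.004464 / 1.002798 = 77.037 × 1.001661
F = 77.165 INR per USD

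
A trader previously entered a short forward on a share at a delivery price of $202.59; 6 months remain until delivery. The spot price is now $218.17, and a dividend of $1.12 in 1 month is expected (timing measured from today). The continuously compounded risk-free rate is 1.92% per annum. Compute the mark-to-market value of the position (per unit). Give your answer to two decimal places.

-$16.40

PV(remaining dividends) I = 1.12·e^(−0.0192·1/12) = 1.1182
Current forward F = (S − I)·e^(rT) = (218.17 − 1.1182)·e^(0.0192·6/12) = 217.0518 × 1.009646 = 219.1455
Value (long) = (F − K)·e^(−rT) = (219.1455 − 202.59) × 0.990446 = 16.3973
Short position value = −(long value) = -$16.40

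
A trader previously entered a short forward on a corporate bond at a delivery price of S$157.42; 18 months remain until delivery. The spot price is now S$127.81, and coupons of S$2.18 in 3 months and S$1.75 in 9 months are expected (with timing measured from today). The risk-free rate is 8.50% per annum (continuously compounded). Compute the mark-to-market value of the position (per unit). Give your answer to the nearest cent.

PV(remaining coupons) I = 2.18·e^(−0.0850·3/12) + 1.75·e^(−0.0850·9/12) = 3.7761
Current forward F = (S − I)·e^(rT) = (127.81 − 3.7761)·e^(0.0850·18/12) = 124.0339 × 1.135985 = 140.9006
Value (long) = (F − K)·e^(−rT) = (140.9006 − 157.42) × 0.880293 = -14.5419
Short position value = −(long value) = S$14.54

S$14.54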